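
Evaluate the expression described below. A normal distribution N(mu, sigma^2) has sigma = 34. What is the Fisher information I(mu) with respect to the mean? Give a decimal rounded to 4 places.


The Fisher information for the mean of a normal distribution is I(mu) = 1/sigma^2.
sigma = 34, so sigma^2 = 1156.
I(mu) = 1/1156 = 0.0009

0.0009


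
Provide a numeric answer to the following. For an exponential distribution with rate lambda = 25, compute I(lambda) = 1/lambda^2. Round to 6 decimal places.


Fisher information for exponential: I(lambda) = 1/lambda^2.
lambda = 25, lambda^2 = 625.
I = 1/625 = 0.001600

0.001600


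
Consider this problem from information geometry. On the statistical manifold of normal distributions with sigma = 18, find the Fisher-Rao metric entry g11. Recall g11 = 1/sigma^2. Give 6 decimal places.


For the 2-parameter normal family, the Fisher metric has:
  g11 = 1/sigma^2, g22 = 2/sigma^2.
sigma = 18, sigma^2 = 324.
g11 = 0.003086

0.003086


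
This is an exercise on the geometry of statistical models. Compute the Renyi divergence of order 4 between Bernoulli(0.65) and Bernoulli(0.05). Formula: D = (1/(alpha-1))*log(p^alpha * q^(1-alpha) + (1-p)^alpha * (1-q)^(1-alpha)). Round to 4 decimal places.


Renyi divergence of order alpha between Bernoulli distributions:
D = (1/(alpha-1))*log(p^alpha * q^(1-alpha) + (1-p)^alpha * (1-q)^(1-alpha)).
alpha = 4, p = 0.65, q = 0.05.
p^alpha * q^(1-alpha) = 0.65^4 * 0.05^-3 = 1428.05.
(1-p)^alpha * (1-q)^(1-alpha) = 0.35^4 * 0.95^-3 = 0.017503.
sum = 1428.05 + 0.017503 = 1428.067503.
D = (1/3)*log(1428.067503) = 2.4214

2.4214


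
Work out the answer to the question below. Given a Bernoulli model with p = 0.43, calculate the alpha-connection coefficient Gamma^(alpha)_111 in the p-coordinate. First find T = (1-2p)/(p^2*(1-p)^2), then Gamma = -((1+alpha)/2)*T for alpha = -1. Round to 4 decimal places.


Skewness (Amari-Chentsov) tensor: T = (1-2p)/(p^2*(1-p)^2).
p = 0.43, 1-2p = 0.14, p^2 = 0.1849, (1-p)^2 = 0.3249.
T = 0.14/(0.1849 * 0.3249) = 2.330459.
In the p-coordinate, Gamma^(alpha) = Gamma^(0) - (alpha/2)*T with Gamma^(0) = (1/2)*g'(p) = -T/2,
so Gamma^(alpha) = -((1+alpha)/2)*T.
alpha = -1, -(1+alpha)/2 = 0.0.
Gamma = 0.0 * 2.330459 = 0.0000

0.0000


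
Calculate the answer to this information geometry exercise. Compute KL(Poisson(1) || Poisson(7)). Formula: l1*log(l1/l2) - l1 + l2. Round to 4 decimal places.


KL divergence for Poisson:
KL = l1*log(l1/l2) - l1 + l2.
l1 = 1, l2 = 7.
log(1/7) = -1.94591.
l1*log(l1/l2) = 1 * -1.94591 = -1.94591.
KL = -1.94591 - 1 + 7 = 4.0541

4.0541


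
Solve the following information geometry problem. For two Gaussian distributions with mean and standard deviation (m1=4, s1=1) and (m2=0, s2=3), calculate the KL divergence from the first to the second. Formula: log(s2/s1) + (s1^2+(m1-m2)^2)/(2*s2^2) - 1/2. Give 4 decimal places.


KL divergence between normal distributions:
KL = log(s2/s1) + (s1^2 + (m1-m2)^2)/(2*s2^2) - 1/2.
log(3/1) = 1.098612.
(1^2 + (4-0)^2)/(2*3^2) = (1 + 16)/18 = 0.944444.
KL = 1.098612 + 0.944444 - 0.5 = 1.5431

1.5431


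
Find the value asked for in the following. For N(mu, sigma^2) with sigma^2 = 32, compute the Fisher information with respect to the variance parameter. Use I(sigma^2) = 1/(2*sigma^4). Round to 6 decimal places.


Fisher information for variance: I(sigma^2) = 1/(2*sigma^4).
sigma^2 = 32, so sigma^4 = 1024.
I = 1/(2*1024) = 1/2048 = 0.000488

0.000488


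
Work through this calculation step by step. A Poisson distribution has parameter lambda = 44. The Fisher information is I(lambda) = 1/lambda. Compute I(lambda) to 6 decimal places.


Fisher information for Poisson: I(lambda) = 1/lambda.
lambda = 44.
I(lambda) = 1/44 = 0.022727

0.022727


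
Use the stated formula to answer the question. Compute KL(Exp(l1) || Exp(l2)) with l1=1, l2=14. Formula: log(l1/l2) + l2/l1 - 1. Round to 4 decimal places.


KL divergence for exponential family:
KL = log(l1/l2) + l2/l1 - 1.
log(1/14) = -2.639057.
14/1 = 14.0.
KL = -2.639057 + 14.0 - 1 = 10.3609

10.3609


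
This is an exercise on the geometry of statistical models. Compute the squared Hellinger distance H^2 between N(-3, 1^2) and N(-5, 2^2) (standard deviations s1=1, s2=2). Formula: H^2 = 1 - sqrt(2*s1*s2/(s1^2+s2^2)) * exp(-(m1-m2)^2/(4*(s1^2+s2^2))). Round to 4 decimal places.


Squared Hellinger distance for Gaussians:
H^2 = 1 - sqrt(2*s1*s2/(s1^2+s2^2)) * exp(-(m1-m2)^2/(4*(s1^2+s2^2))).
s1^2 = 1, s2^2 = 4, s1^2+s2^2 = 5.
sqrt(2*1*2/(5)) = 0.894427.
(m1-m2)^2 = (2)^2 = 4.
exp(-4/(4*5)) = exp(-0.2) = 0.818731.
H^2 = 1 - 0.894427*0.818731 = 0.2677

0.2677


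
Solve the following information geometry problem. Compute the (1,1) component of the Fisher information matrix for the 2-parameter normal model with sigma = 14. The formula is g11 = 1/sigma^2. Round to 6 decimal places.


For the 2-parameter normal family, the Fisher metric has:
  g11 = 1/sigma^2, g22 = 2/sigma^2.
sigma = 14, sigma^2 = 196.
g11 = 0.005102

0.005102


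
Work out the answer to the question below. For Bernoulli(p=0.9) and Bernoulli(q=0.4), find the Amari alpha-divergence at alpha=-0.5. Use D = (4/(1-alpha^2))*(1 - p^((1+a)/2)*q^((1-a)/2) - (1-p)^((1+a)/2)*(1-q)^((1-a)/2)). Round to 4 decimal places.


Amari alpha-divergence:
D = (4/(1-alpha^2))*(1 - p^((1+a)/2)*q^((1-a)/2) - (1-p)^((1+a)/2)*(1-q)^((1-a)/2)).
alpha = -0.5, p = 0.9, q = 0.4.
e1 = (1+alpha)/2 = 0.25, e2 = (1-alpha)/2 = 0.75.
t1 = p^e1 * q^e2 = 0.9^0.25 * 0.4^0.75 = 0.489898.
t2 = (1-p)^e1 * (1-q)^e2 = 0.1^0.25 * 0.6^0.75 = 0.383366.
4/(1-alpha^2) = 5.333333.
D = 5.333333*(1 - 0.489898 - 0.383366) = 0.6759

0.6759


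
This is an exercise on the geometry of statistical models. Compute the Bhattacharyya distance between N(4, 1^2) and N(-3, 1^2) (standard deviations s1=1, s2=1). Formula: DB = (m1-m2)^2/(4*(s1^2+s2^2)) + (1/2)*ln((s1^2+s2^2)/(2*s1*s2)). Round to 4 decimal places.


Bhattacharyya distance between two Gaussians:
DB = (m1-m2)^2/(4*(s1^2+s2^2)) + (1/2)*ln((s1^2+s2^2)/(2*s1*s2)).
(m1-m2)^2 = (7)^2 = 49.
s1^2+s2^2 = 1 + 1 = 2.
term1 = 49/8 = 6.125.
term2 = 0.5*ln(2/2.0) = 0.0.
DB = 6.125 + 0.0 = 6.1250

6.1250


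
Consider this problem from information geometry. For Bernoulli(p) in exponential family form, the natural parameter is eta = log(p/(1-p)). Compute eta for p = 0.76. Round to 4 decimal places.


Natural parameter for Bernoulli: eta = log(p/(1-p)).
p = 0.76, 1-p = 0.24.
p/(1-p) = 3.166667.
eta = log(3.166667) = 1.1527

1.1527


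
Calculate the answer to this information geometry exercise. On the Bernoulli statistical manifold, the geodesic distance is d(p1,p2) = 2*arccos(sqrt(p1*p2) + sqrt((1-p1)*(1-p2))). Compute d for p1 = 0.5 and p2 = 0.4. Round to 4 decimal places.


Geodesic distance on Bernoulli manifold:
d(p1,p2) = 2*arccos(sqrt(p1*p2) + sqrt((1-p1)*(1-p2))).
sqrt(p1*p2) = sqrt(0.5*0.4) = 0.447214.
sqrt((1-p1)*(1-p2)) = sqrt(0.5*0.6) = 0.547723.
arg = 0.447214 + 0.547723 = 0.994936.
d = 2*arccos(0.994936) = 0.2014

0.2014


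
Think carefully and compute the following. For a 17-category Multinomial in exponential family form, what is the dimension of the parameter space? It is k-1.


Exponential family dimension calculation:
For Multinomial with k=17 categories, dim = k-1 = 16.

16


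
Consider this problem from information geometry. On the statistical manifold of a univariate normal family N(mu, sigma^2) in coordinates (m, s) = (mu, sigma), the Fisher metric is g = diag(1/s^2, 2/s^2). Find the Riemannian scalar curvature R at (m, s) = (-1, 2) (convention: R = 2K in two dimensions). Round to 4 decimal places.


The metric has the form g = (A dm^2 + B ds^2)/s^2 with A = 1, B = 2.
Substitute u = sqrt(A/B)*m: g = B*(du^2 + ds^2)/s^2, i.e. B times the
Poincare upper half-plane metric, which has constant Gaussian curvature -1.
Scaling a 2D metric by a constant c divides the Gaussian curvature by c,
so K = -1/B = -1/(2) = -0.5000 everywhere (the point (m, s) = (-1, 2) is irrelevant:
the curvature is constant).
Scalar curvature in dimension 2: R = 2K = -2/(2) = -1.0000.

-1.0000


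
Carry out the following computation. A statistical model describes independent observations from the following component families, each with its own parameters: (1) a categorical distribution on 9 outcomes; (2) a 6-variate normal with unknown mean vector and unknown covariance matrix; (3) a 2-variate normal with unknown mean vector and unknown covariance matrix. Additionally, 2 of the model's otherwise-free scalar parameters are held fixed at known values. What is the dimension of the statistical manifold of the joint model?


The dimension of a statistical manifold equals the number of free
(independent) real parameters of the model. For a product of independent
blocks the parameter counts add.
- categorical on 9 outcomes (probabilities sum to 1): 9-1 = 8.
- 6-variate normal: 6 (mean) + 6*7/2 = 21 (symmetric covariance) = 27.
- 2-variate normal: 2 (mean) + 2*3/2 = 3 (symmetric covariance) = 5.
Total = 8 + 27 + 5 = 40.
2 parameter(s) fixed at known values: 40 - 2 = 38.
Dimension = 38

38


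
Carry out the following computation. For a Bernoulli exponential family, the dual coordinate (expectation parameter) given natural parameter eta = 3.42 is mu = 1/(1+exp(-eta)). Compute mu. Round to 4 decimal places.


Dual coordinate (expectation parameter) for Bernoulli:
mu = 1/(1+exp(-eta)).
eta = 3.42.
exp(-eta) = exp(-3.42) = 0.032712.
mu = 1/(1+0.032712) = 0.9683

0.9683


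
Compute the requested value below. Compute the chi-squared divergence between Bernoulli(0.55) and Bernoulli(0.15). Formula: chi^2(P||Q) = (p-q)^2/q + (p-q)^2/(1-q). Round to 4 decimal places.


Chi-squared divergence between Bernoulli distributions:
chi^2 = (p-q)^2/q + (p-q)^2/(1-q).
p = 0.55, q = 0.15, p-q = 0.4.
(p-q)^2 = 0.16.
term1 = 0.16/0.15 = 1.066667.
term2 = 0.16/0.85 = 0.188235.
chi^2 = 1.066667 + 0.188235 = 1.2549

1.2549


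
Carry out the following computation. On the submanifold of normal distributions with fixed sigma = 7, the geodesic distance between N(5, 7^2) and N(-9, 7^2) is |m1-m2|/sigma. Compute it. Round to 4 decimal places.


On the fixed-variance normal subfamily, geodesic distance = |m1-m2|/sigma.
|5 - -9| = 14.
sigma = 7.
d = 14/7 = 2.0000

2.0000


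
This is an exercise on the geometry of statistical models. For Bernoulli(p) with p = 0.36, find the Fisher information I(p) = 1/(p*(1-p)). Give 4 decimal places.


For Bernoulli(p), Fisher information is I(p) = 1/(p*(1-p)).
p = 0.36, 1-p = 0.64.
p*(1-p) = 0.2304.
I(p) = 1/0.2304 = 4.3403

4.3403


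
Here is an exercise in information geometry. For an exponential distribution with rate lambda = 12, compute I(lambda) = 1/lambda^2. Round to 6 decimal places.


Fisher information for exponential: I(lambda) = 1/lambda^2.
lambda = 12, lambda^2 = 144.
I = 1/144 = 0.006944

0.006944


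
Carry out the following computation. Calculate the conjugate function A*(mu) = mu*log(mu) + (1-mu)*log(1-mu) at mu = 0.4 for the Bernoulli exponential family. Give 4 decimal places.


Legendre transform for Bernoulli:
A*(mu) = mu*log(mu) + (1-mu)*log(1-mu).
mu = 0.4, 1-mu = 0.6.
mu*log(mu) = 0.4*log(0.4) = -0.366516.
(1-mu)*log(1-mu) = 0.6*log(0.6) = -0.306495.
A* = -0.366516 + -0.306495 = -0.6730

-0.6730


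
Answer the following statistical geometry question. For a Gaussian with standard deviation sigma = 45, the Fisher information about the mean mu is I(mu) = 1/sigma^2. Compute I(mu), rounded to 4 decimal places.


The Fisher information for the mean of a normal distribution is I(mu) = 1/sigma^2.
sigma = 45, so sigma^2 = 2025.
I(mu) = 1/2025 = 0.0005

0.0005


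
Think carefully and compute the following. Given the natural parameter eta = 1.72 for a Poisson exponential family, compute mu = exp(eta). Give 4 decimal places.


Expectation parameter for Poisson exponential family:
mu = exp(eta).
eta = 1.72.
mu = exp(1.72) = 5.5845

5.5845


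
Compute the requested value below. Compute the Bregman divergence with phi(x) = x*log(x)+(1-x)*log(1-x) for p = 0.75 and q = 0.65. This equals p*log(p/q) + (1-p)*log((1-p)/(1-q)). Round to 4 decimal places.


Bregman divergence with negative entropy generator:
D = p*log(p/q) + (1-p)*log((1-p)/(1-q)).
p = 0.75, q = 0.65.
p*log(p/q) = 0.75*log(0.75/0.65) = 0.107326.
(1-p)*log((1-p)/(1-q)) = 0.25*log(0.25/0.35) = -0.084118.
D = 0.107326 + -0.084118 = 0.0232

0.0232


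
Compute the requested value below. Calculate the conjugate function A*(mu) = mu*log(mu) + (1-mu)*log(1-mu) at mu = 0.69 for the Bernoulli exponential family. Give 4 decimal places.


Legendre transform for Bernoulli:
A*(mu) = mu*log(mu) + (1-mu)*log(1-mu).
mu = 0.69, 1-mu = 0.31.
mu*log(mu) = 0.69*log(0.69) = -0.256034.
(1-mu)*log(1-mu) = 0.31*log(0.31) = -0.363067.
A* = -0.256034 + -0.363067 = -0.6191

-0.6191


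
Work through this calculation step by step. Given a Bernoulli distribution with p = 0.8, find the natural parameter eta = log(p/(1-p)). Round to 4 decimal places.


Natural parameter for Bernoulli: eta = log(p/(1-p)).
p = 0.8, 1-p = 0.2.
p/(1-p) = 4.0.
eta = log(4.0) = 1.3863

1.3863


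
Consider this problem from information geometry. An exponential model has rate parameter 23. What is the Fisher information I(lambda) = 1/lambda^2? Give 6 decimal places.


Fisher information for exponential: I(lambda) = 1/lambda^2.
lambda = 23, lambda^2 = 529.
I = 1/529 = 0.001890

0.001890


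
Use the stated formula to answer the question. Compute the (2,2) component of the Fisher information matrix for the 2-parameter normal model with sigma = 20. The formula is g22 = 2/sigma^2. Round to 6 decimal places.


For the 2-parameter normal family, the Fisher metric has:
  g11 = 1/sigma^2, g22 = 2/sigma^2.
sigma = 20, sigma^2 = 400.
g22 = 0.005000

0.005000


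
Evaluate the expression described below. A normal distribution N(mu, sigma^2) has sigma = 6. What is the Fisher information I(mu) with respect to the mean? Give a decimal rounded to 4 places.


The Fisher information for the mean of a normal distribution is I(mu) = 1/sigma^2.
sigma = 6, so sigma^2 = 36.
I(mu) = 1/36 = 0.0278

0.0278


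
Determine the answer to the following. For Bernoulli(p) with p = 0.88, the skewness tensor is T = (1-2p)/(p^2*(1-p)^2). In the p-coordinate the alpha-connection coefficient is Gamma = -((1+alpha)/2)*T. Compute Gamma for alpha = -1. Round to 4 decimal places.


Skewness (Amari-Chentsov) tensor: T = (1-2p)/(p^2*(1-p)^2).
p = 0.88, 1-2p = -0.76, p^2 = 0.7744, (1-p)^2 = 0.0144.
T = -0.76/(0.7744 * 0.0144) = -68.153122.
In the p-coordinate, Gamma^(alpha) = Gamma^(0) - (alpha/2)*T with Gamma^(0) = (1/2)*g'(p) = -T/2,
so Gamma^(alpha) = -((1+alpha)/2)*T.
alpha = -1, -(1+alpha)/2 = 0.0.
Gamma = 0.0 * -68.153122 = 0.0000

0.0000


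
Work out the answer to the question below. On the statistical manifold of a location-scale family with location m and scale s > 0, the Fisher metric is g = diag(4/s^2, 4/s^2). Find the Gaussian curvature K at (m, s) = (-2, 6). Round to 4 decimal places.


The metric has the form g = (A dm^2 + B ds^2)/s^2 with A = 4, B = 4.
Substitute u = sqrt(A/B)*m: g = B*(du^2 + ds^2)/s^2, i.e. B times the
Poincare upper half-plane metric, which has constant Gaussian curvature -1.
Scaling a 2D metric by a constant c divides the Gaussian curvature by c,
so K = -1/B = -1/(4) = -0.2500 everywhere (the point (m, s) = (-2, 6) is irrelevant:
the curvature is constant).
The requested Gaussian curvature is K = -0.2500.

-0.2500


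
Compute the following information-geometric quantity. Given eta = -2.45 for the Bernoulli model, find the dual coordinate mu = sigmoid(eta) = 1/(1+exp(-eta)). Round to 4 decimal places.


Dual coordinate (expectation parameter) for Bernoulli:
mu = 1/(1+exp(-eta)).
eta = -2.45.
exp(-eta) = exp(2.45) = 11.588347.
mu = 1/(1+11.588347) = 0.0794

0.0794


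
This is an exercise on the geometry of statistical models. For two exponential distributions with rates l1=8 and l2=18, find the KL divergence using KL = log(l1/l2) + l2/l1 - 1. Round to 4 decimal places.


KL divergence for exponential family:
KL = log(l1/l2) + l2/l1 - 1.
log(8/18) = -0.81093.
18/8 = 2.25.
KL = -0.81093 + 2.25 - 1 = 0.4391

0.4391


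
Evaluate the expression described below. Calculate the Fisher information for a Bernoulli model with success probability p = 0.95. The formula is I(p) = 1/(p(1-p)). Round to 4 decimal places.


For Bernoulli(p), Fisher information is I(p) = 1/(p*(1-p)).
p = 0.95, 1-p = 0.05.
p*(1-p) = 0.0475.
I(p) = 1/0.0475 = 21.0526

21.0526


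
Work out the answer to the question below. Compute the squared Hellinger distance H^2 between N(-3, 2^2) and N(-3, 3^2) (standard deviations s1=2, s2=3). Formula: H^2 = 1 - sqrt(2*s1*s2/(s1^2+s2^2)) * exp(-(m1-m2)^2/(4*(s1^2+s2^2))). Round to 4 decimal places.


Squared Hellinger distance for Gaussians:
H^2 = 1 - sqrt(2*s1*s2/(s1^2+s2^2)) * exp(-(m1-m2)^2/(4*(s1^2+s2^2))).
s1^2 = 4, s2^2 = 9, s1^2+s2^2 = 13.
sqrt(2*2*3/(13)) = 0.960769.
(m1-m2)^2 = (0)^2 = 0.
exp(-0/(4*13)) = exp(0.0) = 1.0.
H^2 = 1 - 0.960769*1.0 = 0.0392

0.0392


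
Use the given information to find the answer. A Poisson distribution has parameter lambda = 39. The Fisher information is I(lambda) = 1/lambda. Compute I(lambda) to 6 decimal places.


Fisher information for Poisson: I(lambda) = 1/lambda.
lambda = 39.
I(lambda) = 1/39 = 0.025641

0.025641


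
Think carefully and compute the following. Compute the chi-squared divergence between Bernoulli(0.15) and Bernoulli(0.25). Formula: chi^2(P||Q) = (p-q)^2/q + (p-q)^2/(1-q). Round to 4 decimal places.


Chi-squared divergence between Bernoulli distributions:
chi^2 = (p-q)^2/q + (p-q)^2/(1-q).
p = 0.15, q = 0.25, p-q = -0.1.
(p-q)^2 = 0.01.
term1 = 0.01/0.25 = 0.04.
term2 = 0.01/0.75 = 0.013333.
chi^2 = 0.04 + 0.013333 = 0.0533

0.0533


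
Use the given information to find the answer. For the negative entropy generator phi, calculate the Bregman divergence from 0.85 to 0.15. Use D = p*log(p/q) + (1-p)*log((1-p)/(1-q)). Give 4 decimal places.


Bregman divergence with negative entropy generator:
D = p*log(p/q) + (1-p)*log((1-p)/(1-q)).
p = 0.85, q = 0.15.
p*log(p/q) = 0.85*log(0.85/0.15) = 1.474411.
(1-p)*log((1-p)/(1-q)) = 0.15*log(0.15/0.85) = -0.26019.
D = 1.474411 + -0.26019 = 1.2142

1.2142


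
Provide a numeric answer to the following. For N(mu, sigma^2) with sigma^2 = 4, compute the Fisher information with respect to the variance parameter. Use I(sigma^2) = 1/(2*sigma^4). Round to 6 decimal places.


Fisher information for variance: I(sigma^2) = 1/(2*sigma^4).
sigma^2 = 4, so sigma^4 = 16.
I = 1/(2*16) = 1/32 = 0.031250

0.031250


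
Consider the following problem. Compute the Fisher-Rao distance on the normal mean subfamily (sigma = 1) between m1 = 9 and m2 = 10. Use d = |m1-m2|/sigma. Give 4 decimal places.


On the fixed-variance normal subfamily, geodesic distance = |m1-m2|/sigma.
|9 - 10| = 1.
sigma = 1.
d = 1/1 = 1.0000

1.0000


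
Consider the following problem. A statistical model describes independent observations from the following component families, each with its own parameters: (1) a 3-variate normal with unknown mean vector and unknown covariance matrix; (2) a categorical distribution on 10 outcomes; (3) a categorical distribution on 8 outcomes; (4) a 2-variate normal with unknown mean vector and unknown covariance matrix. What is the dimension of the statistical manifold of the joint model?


The dimension of a statistical manifold equals the number of free
(independent) real parameters of the model. For a product of independent
blocks the parameter counts add.
- 3-variate normal: 3 (mean) + 3*4/2 = 6 (symmetric covariance) = 9.
- categorical on 10 outcomes (probabilities sum to 1): 10-1 = 9.
- categorical on 8 outcomes (probabilities sum to 1): 8-1 = 7.
- 2-variate normal: 2 (mean) + 2*3/2 = 3 (symmetric covariance) = 5.
Total = 9 + 9 + 7 + 5 = 30.
Dimension = 30

30


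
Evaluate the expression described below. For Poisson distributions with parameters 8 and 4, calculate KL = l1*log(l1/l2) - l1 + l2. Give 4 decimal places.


KL divergence for Poisson:
KL = l1*log(l1/l2) - l1 + l2.
l1 = 8, l2 = 4.
log(8/4) = 0.693147.
l1*log(l1/l2) = 8 * 0.693147 = 5.545177.
KL = 5.545177 - 8 + 4 = 1.5452

1.5452


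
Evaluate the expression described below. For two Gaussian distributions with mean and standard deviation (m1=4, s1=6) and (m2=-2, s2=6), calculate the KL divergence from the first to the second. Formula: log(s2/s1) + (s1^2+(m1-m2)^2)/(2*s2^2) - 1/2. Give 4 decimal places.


KL divergence between normal distributions:
KL = log(s2/s1) + (s1^2 + (m1-m2)^2)/(2*s2^2) - 1/2.
log(6/6) = 0.0.
(6^2 + (4--2)^2)/(2*6^2) = (36 + 36)/72 = 1.0.
KL = 0.0 + 1.0 - 0.5 = 0.5000

0.5000


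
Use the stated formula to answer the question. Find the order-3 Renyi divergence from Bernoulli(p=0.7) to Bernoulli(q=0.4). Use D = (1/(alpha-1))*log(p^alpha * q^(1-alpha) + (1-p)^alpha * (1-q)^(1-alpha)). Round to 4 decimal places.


Renyi divergence of order alpha between Bernoulli distributions:
D = (1/(alpha-1))*log(p^alpha * q^(1-alpha) + (1-p)^alpha * (1-q)^(1-alpha)).
alpha = 3, p = 0.7, q = 0.4.
p^alpha * q^(1-alpha) = 0.7^3 * 0.4^-2 = 2.14375.
(1-p)^alpha * (1-q)^(1-alpha) = 0.3^3 * 0.6^-2 = 0.075.
sum = 2.14375 + 0.075 = 2.21875.
D = (1/2)*log(2.21875) = 0.3985

0.3985


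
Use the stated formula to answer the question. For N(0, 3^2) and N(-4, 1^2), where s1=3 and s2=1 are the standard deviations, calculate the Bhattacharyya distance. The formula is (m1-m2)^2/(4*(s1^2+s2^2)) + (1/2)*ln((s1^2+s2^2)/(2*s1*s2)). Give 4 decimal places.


Bhattacharyya distance between two Gaussians:
DB = (m1-m2)^2/(4*(s1^2+s2^2)) + (1/2)*ln((s1^2+s2^2)/(2*s1*s2)).
(m1-m2)^2 = (4)^2 = 16.
s1^2+s2^2 = 9 + 1 = 10.
term1 = 16/40 = 0.4.
term2 = 0.5*ln(10/6.0) = 0.255413.
DB = 0.4 + 0.255413 = 0.6554

0.6554


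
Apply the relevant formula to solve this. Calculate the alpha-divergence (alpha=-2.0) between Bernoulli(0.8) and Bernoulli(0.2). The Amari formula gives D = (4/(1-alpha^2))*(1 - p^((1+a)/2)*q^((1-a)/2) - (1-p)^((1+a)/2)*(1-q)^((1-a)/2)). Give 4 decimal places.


Amari alpha-divergence:
D = (4/(1-alpha^2))*(1 - p^((1+a)/2)*q^((1-a)/2) - (1-p)^((1+a)/2)*(1-q)^((1-a)/2)).
alpha = -2.0, p = 0.8, q = 0.2.
e1 = (1+alpha)/2 = -0.5, e2 = (1-alpha)/2 = 1.5.
t1 = p^e1 * q^e2 = 0.8^-0.5 * 0.2^1.5 = 0.1.
t2 = (1-p)^e1 * (1-q)^e2 = 0.2^-0.5 * 0.8^1.5 = 1.6.
4/(1-alpha^2) = -1.333333.
D = -1.333333*(1 - 0.1 - 1.6) = 0.9333

0.9333


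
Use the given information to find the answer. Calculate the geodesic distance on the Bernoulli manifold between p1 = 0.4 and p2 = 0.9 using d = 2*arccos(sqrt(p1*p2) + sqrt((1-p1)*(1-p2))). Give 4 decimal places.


Geodesic distance on Bernoulli manifold:
d(p1,p2) = 2*arccos(sqrt(p1*p2) + sqrt((1-p1)*(1-p2))).
sqrt(p1*p2) = sqrt(0.4*0.9) = 0.6.
sqrt((1-p1)*(1-p2)) = sqrt(0.6*0.1) = 0.244949.
arg = 0.6 + 0.244949 = 0.844949.
d = 2*arccos(0.844949) = 1.1287

1.1287


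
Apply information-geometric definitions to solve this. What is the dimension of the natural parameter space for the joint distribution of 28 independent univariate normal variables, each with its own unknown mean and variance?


Exponential family dimension calculation:
Each univariate normal has two natural parameters (mu/sigma^2 and -1/(2 sigma^2)).
With 28 independent components, dim = 2 * 28 = 56.

56


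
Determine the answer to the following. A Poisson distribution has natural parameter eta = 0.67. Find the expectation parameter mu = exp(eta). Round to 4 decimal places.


Expectation parameter for Poisson exponential family:
mu = exp(eta).
eta = 0.67.
mu = exp(0.67) = 1.9542

1.9542


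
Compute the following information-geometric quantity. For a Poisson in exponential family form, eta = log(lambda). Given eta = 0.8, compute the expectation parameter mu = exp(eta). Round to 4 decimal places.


Expectation parameter for Poisson exponential family:
mu = exp(eta).
eta = 0.8.
mu = exp(0.8) = 2.2255

2.2255


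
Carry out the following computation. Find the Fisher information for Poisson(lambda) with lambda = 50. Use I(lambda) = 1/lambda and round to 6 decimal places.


Fisher information for Poisson: I(lambda) = 1/lambda.
lambda = 50.
I(lambda) = 1/50 = 0.020000

0.020000


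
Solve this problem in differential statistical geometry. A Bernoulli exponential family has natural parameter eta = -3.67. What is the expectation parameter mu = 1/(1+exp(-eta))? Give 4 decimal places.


Dual coordinate (expectation parameter) for Bernoulli:
mu = 1/(1+exp(-eta)).
eta = -3.67.
exp(-eta) = exp(3.67) = 39.251906.
mu = 1/(1+39.251906) = 0.0248

0.0248


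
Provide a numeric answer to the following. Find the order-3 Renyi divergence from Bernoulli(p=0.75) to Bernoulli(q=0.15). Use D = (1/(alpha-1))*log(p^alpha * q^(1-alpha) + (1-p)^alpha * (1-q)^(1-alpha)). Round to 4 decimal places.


Renyi divergence of order alpha between Bernoulli distributions:
D = (1/(alpha-1))*log(p^alpha * q^(1-alpha) + (1-p)^alpha * (1-q)^(1-alpha)).
alpha = 3, p = 0.75, q = 0.15.
p^alpha * q^(1-alpha) = 0.75^3 * 0.15^-2 = 18.75.
(1-p)^alpha * (1-q)^(1-alpha) = 0.25^3 * 0.85^-2 = 0.021626.
sum = 18.75 + 0.021626 = 18.771626.
D = (1/2)*log(18.771626) = 1.4662

1.4662


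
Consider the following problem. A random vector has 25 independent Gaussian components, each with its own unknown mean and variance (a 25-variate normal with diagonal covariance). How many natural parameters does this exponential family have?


Exponential family dimension calculation:
Each univariate normal has two natural parameters (mu/sigma^2 and -1/(2 sigma^2)).
With 25 independent components, dim = 2 * 25 = 50.

50


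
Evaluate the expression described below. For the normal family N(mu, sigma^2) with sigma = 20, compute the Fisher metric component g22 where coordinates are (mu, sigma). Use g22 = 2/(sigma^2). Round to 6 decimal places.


For the 2-parameter normal family, the Fisher metric has:
  g11 = 1/sigma^2, g22 = 2/sigma^2.
sigma = 20, sigma^2 = 400.
g22 = 0.005000

0.005000


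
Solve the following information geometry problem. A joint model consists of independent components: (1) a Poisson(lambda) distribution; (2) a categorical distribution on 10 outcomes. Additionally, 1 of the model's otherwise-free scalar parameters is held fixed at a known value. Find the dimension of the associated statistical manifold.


The dimension of a statistical manifold equals the number of free
(independent) real parameters of the model. For a product of independent
blocks the parameter counts add.
- Poisson (lambda): 1.
- categorical on 10 outcomes (probabilities sum to 1): 10-1 = 9.
Total = 1 + 9 = 10.
1 parameter(s) fixed at known values: 10 - 1 = 9.
Dimension = 9

9


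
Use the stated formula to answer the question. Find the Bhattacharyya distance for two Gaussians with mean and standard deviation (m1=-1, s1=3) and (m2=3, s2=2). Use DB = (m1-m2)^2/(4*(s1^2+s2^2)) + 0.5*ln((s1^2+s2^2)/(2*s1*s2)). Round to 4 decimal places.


Bhattacharyya distance between two Gaussians:
DB = (m1-m2)^2/(4*(s1^2+s2^2)) + (1/2)*ln((s1^2+s2^2)/(2*s1*s2)).
(m1-m2)^2 = (-4)^2 = 16.
s1^2+s2^2 = 9 + 4 = 13.
term1 = 16/52 = 0.307692.
term2 = 0.5*ln(13/12.0) = 0.040021.
DB = 0.307692 + 0.040021 = 0.3477

0.3477


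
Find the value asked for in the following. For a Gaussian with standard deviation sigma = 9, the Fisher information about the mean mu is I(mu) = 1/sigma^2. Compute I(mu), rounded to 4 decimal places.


The Fisher information for the mean of a normal distribution is I(mu) = 1/sigma^2.
sigma = 9, so sigma^2 = 81.
I(mu) = 1/81 = 0.0123

0.0123


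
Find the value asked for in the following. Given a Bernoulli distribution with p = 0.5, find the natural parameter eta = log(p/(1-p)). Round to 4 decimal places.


Natural parameter for Bernoulli: eta = log(p/(1-p)).
p = 0.5, 1-p = 0.5.
p/(1-p) = 1.0.
eta = log(1.0) = 0.0000

0.0000


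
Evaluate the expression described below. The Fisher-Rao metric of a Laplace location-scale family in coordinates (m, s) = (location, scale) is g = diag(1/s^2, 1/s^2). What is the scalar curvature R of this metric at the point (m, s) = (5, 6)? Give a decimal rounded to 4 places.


The metric has the form g = (A dm^2 + B ds^2)/s^2 with A = 1, B = 1.
Substitute u = sqrt(A/B)*m: g = B*(du^2 + ds^2)/s^2, i.e. B times the
Poincare upper half-plane metric, which has constant Gaussian curvature -1.
Scaling a 2D metric by a constant c divides the Gaussian curvature by c,
so K = -1/B = -1/(1) = -1.0000 everywhere (the point (m, s) = (5, 6) is irrelevant:
the curvature is constant).
Scalar curvature in dimension 2: R = 2K = -2/(1) = -2.0000.

-2.0000


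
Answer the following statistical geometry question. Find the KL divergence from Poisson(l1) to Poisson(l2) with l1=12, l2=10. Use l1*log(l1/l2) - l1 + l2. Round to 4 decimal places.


KL divergence for Poisson:
KL = l1*log(l1/l2) - l1 + l2.
l1 = 12, l2 = 10.
log(12/10) = 0.182322.
l1*log(l1/l2) = 12 * 0.182322 = 2.187859.
KL = 2.187859 - 12 + 10 = 0.1879

0.1879


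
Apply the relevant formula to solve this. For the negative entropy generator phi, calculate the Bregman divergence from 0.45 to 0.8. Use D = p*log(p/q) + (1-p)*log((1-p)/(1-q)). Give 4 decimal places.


Bregman divergence with negative entropy generator:
D = p*log(p/q) + (1-p)*log((1-p)/(1-q)).
p = 0.45, q = 0.8.
p*log(p/q) = 0.45*log(0.45/0.8) = -0.258914.
(1-p)*log((1-p)/(1-q)) = 0.55*log(0.55/0.2) = 0.556381.
D = -0.258914 + 0.556381 = 0.2975

0.2975


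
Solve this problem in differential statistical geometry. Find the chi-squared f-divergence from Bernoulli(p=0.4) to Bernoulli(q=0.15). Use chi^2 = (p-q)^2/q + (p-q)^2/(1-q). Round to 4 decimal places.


Chi-squared divergence between Bernoulli distributions:
chi^2 = (p-q)^2/q + (p-q)^2/(1-q).
p = 0.4, q = 0.15, p-q = 0.25.
(p-q)^2 = 0.0625.
term1 = 0.0625/0.15 = 0.416667.
term2 = 0.0625/0.85 = 0.073529.
chi^2 = 0.416667 + 0.073529 = 0.4902

0.4902


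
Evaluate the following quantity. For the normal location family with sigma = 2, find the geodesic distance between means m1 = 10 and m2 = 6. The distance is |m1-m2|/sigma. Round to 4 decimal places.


On the fixed-variance normal subfamily, geodesic distance = |m1-m2|/sigma.
|10 - 6| = 4.
sigma = 2.
d = 4/2 = 2.0000

2.0000


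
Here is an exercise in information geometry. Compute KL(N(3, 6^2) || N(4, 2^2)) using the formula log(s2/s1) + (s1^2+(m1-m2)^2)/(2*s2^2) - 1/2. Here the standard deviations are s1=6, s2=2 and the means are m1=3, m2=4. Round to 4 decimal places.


KL divergence between normal distributions:
KL = log(s2/s1) + (s1^2 + (m1-m2)^2)/(2*s2^2) - 1/2.
log(2/6) = -1.098612.
(6^2 + (3-4)^2)/(2*2^2) = (36 + 1)/8 = 4.625.
KL = -1.098612 + 4.625 - 0.5 = 3.0264

3.0264


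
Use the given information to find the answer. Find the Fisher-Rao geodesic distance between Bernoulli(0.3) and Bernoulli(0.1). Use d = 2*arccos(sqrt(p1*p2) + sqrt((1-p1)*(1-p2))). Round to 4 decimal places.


Geodesic distance on Bernoulli manifold:
d(p1,p2) = 2*arccos(sqrt(p1*p2) + sqrt((1-p1)*(1-p2))).
sqrt(p1*p2) = sqrt(0.3*0.1) = 0.173205.
sqrt((1-p1)*(1-p2)) = sqrt(0.7*0.9) = 0.793725.
arg = 0.173205 + 0.793725 = 0.96693.
d = 2*arccos(0.96693) = 0.5158

0.5158


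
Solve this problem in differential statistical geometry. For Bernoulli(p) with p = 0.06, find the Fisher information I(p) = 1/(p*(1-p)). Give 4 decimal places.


For Bernoulli(p), Fisher information is I(p) = 1/(p*(1-p)).
p = 0.06, 1-p = 0.94.
p*(1-p) = 0.0564.
I(p) = 1/0.0564 = 17.7305

17.7305


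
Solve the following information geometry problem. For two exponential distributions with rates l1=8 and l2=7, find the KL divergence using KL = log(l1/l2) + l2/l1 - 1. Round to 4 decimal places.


KL divergence for exponential family:
KL = log(l1/l2) + l2/l1 - 1.
log(8/7) = 0.133531.
7/8 = 0.875.
KL = 0.133531 + 0.875 - 1 = 0.0085

0.0085


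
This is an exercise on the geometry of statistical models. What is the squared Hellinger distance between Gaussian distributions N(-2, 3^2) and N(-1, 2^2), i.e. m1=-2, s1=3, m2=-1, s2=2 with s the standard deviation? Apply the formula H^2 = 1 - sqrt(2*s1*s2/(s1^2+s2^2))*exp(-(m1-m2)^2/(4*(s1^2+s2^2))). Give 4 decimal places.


Squared Hellinger distance for Gaussians:
H^2 = 1 - sqrt(2*s1*s2/(s1^2+s2^2)) * exp(-(m1-m2)^2/(4*(s1^2+s2^2))).
s1^2 = 9, s2^2 = 4, s1^2+s2^2 = 13.
sqrt(2*3*2/(13)) = 0.960769.
(m1-m2)^2 = (-1)^2 = 1.
exp(-1/(4*13)) = exp(-0.019231) = 0.980953.
H^2 = 1 - 0.960769*0.980953 = 0.0575

0.0575


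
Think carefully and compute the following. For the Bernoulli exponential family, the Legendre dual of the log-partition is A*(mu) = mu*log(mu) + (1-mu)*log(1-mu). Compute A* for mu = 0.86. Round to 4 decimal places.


Legendre transform for Bernoulli:
A*(mu) = mu*log(mu) + (1-mu)*log(1-mu).
mu = 0.86, 1-mu = 0.14.
mu*log(mu) = 0.86*log(0.86) = -0.129708.
(1-mu)*log(1-mu) = 0.14*log(0.14) = -0.275256.
A* = -0.129708 + -0.275256 = -0.4050

-0.4050


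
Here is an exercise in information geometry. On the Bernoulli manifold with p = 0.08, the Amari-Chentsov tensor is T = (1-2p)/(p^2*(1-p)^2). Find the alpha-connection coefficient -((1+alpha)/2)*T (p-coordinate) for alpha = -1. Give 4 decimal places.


Skewness (Amari-Chentsov) tensor: T = (1-2p)/(p^2*(1-p)^2).
p = 0.08, 1-2p = 0.84, p^2 = 0.0064, (1-p)^2 = 0.8464.
T = 0.84/(0.0064 * 0.8464) = 155.068526.
In the p-coordinate, Gamma^(alpha) = Gamma^(0) - (alpha/2)*T with Gamma^(0) = (1/2)*g'(p) = -T/2,
so Gamma^(alpha) = -((1+alpha)/2)*T.
alpha = -1, -(1+alpha)/2 = 0.0.
Gamma = 0.0 * 155.068526 = 0.0000

0.0000


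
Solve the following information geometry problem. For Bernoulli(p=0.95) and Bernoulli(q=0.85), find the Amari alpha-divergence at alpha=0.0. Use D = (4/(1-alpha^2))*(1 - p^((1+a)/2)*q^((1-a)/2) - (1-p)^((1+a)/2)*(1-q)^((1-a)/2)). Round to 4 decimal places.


Amari alpha-divergence:
D = (4/(1-alpha^2))*(1 - p^((1+a)/2)*q^((1-a)/2) - (1-p)^((1+a)/2)*(1-q)^((1-a)/2)).
alpha = 0.0, p = 0.95, q = 0.85.
e1 = (1+alpha)/2 = 0.5, e2 = (1-alpha)/2 = 0.5.
t1 = p^e1 * q^e2 = 0.95^0.5 * 0.85^0.5 = 0.89861.
t2 = (1-p)^e1 * (1-q)^e2 = 0.05^0.5 * 0.15^0.5 = 0.086603.
4/(1-alpha^2) = 4.0.
D = 4.0*(1 - 0.89861 - 0.086603) = 0.0591

0.0591


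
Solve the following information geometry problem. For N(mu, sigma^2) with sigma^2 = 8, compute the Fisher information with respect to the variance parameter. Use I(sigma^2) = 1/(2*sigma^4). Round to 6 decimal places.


Fisher information for variance: I(sigma^2) = 1/(2*sigma^4).
sigma^2 = 8, so sigma^4 = 64.
I = 1/(2*64) = 1/128 = 0.007813

0.007813


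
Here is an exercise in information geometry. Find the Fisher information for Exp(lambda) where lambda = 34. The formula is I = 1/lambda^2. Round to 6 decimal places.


Fisher information for exponential: I(lambda) = 1/lambda^2.
lambda = 34, lambda^2 = 1156.
I = 1/1156 = 0.000865

0.000865


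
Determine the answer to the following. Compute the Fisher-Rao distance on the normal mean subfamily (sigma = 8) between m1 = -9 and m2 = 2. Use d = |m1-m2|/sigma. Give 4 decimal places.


On the fixed-variance normal subfamily, geodesic distance = |m1-m2|/sigma.
|-9 - 2| = 11.
sigma = 8.
d = 11/8 = 1.3750

1.3750


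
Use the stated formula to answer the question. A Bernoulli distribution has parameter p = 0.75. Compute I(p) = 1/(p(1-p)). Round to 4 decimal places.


For Bernoulli(p), Fisher information is I(p) = 1/(p*(1-p)).
p = 0.75, 1-p = 0.25.
p*(1-p) = 0.1875.
I(p) = 1/0.1875 = 5.3333

5.3333


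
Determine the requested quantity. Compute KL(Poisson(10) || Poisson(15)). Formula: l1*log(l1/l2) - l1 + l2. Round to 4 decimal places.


KL divergence for Poisson:
KL = l1*log(l1/l2) - l1 + l2.
l1 = 10, l2 = 15.
log(10/15) = -0.405465.
l1*log(l1/l2) = 10 * -0.405465 = -4.054651.
KL = -4.054651 - 10 + 15 = 0.9453

0.9453


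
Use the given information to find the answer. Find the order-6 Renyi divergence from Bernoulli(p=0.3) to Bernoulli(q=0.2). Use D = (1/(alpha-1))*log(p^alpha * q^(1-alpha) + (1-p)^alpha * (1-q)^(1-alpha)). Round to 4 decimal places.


Renyi divergence of order alpha between Bernoulli distributions:
D = (1/(alpha-1))*log(p^alpha * q^(1-alpha) + (1-p)^alpha * (1-q)^(1-alpha)).
alpha = 6, p = 0.3, q = 0.2.
p^alpha * q^(1-alpha) = 0.3^6 * 0.2^-5 = 2.278125.
(1-p)^alpha * (1-q)^(1-alpha) = 0.7^6 * 0.8^-5 = 0.359036.
sum = 2.278125 + 0.359036 = 2.637161.
D = (1/5)*log(2.637161) = 0.1939

0.1939


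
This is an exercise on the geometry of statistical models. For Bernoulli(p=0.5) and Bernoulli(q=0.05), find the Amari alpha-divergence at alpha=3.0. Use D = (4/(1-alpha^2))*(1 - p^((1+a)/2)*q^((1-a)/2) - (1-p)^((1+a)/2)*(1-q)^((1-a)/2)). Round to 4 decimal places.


Amari alpha-divergence:
D = (4/(1-alpha^2))*(1 - p^((1+a)/2)*q^((1-a)/2) - (1-p)^((1+a)/2)*(1-q)^((1-a)/2)).
alpha = 3.0, p = 0.5, q = 0.05.
e1 = (1+alpha)/2 = 2.0, e2 = (1-alpha)/2 = -1.0.
t1 = p^e1 * q^e2 = 0.5^2.0 * 0.05^-1.0 = 5.0.
t2 = (1-p)^e1 * (1-q)^e2 = 0.5^2.0 * 0.95^-1.0 = 0.263158.
4/(1-alpha^2) = -0.5.
D = -0.5*(1 - 5.0 - 0.263158) = 2.1316

2.1316


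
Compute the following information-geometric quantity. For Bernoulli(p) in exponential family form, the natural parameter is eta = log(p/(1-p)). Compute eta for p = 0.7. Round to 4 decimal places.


Natural parameter for Bernoulli: eta = log(p/(1-p)).
p = 0.7, 1-p = 0.3.
p/(1-p) = 2.333333.
eta = log(2.333333) = 0.8473

0.8473


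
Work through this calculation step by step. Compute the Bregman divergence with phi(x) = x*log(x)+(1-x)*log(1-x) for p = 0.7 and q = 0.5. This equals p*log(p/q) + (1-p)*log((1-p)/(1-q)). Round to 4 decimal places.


Bregman divergence with negative entropy generator:
D = p*log(p/q) + (1-p)*log((1-p)/(1-q)).
p = 0.7, q = 0.5.
p*log(p/q) = 0.7*log(0.7/0.5) = 0.235531.
(1-p)*log((1-p)/(1-q)) = 0.3*log(0.3/0.5) = -0.153248.
D = 0.235531 + -0.153248 = 0.0823

0.0823


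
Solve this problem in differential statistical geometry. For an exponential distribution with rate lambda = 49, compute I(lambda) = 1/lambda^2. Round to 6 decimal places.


Fisher information for exponential: I(lambda) = 1/lambda^2.
lambda = 49, lambda^2 = 2401.
I = 1/2401 = 0.000416

0.000416


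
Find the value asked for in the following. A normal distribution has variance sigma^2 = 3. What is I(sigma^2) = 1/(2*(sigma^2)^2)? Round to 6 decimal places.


Fisher information for variance: I(sigma^2) = 1/(2*sigma^4).
sigma^2 = 3, so sigma^4 = 9.
I = 1/(2*9) = 1/18 = 0.055556

0.055556


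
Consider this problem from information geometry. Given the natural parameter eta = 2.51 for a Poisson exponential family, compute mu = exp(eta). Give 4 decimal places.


Expectation parameter for Poisson exponential family:
mu = exp(eta).
eta = 2.51.
mu = exp(2.51) = 12.3049

12.3049


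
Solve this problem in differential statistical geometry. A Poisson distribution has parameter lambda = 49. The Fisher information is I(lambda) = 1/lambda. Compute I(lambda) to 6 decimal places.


Fisher information for Poisson: I(lambda) = 1/lambda.
lambda = 49.
I(lambda) = 1/49 = 0.020408

0.020408


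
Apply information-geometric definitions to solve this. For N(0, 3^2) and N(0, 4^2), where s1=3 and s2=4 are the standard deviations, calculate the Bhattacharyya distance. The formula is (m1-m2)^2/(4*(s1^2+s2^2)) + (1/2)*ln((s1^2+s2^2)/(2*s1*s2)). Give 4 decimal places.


Bhattacharyya distance between two Gaussians:
DB = (m1-m2)^2/(4*(s1^2+s2^2)) + (1/2)*ln((s1^2+s2^2)/(2*s1*s2)).
(m1-m2)^2 = (0)^2 = 0.
s1^2+s2^2 = 9 + 16 = 25.
term1 = 0/100 = 0.0.
term2 = 0.5*ln(25/24.0) = 0.020411.
DB = 0.0 + 0.020411 = 0.0204

0.0204


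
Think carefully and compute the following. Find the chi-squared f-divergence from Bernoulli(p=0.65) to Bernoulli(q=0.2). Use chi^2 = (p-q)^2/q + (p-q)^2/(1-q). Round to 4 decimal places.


Chi-squared divergence between Bernoulli distributions:
chi^2 = (p-q)^2/q + (p-q)^2/(1-q).
p = 0.65, q = 0.2, p-q = 0.45.
(p-q)^2 = 0.2025.
term1 = 0.2025/0.2 = 1.0125.
term2 = 0.2025/0.8 = 0.253125.
chi^2 = 1.0125 + 0.253125 = 1.2656

1.2656
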